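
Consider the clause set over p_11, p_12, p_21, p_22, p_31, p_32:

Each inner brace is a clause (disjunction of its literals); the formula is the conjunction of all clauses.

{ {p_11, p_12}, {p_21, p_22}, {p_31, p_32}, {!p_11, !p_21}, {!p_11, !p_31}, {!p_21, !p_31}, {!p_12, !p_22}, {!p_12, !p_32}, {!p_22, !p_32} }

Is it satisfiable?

Try p_11 = true.
(!p_21) alone gives p_21 = false.
(p_22) alone gives p_22 = true.
(!p_31) alone gives p_31 = false.
(p_32) alone gives p_32 = true.
Now (!p_32) is unsatisfied and unit — conflict.
Undo p_11 and try p_11 = false.
(p_12) alone gives p_12 = true.
(!p_22) alone gives p_22 = false.
(p_21) alone gives p_21 = true.
(!p_31) alone gives p_31 = false.
(p_32) alone gives p_32 = true.
Now (!p_32) is unsatisfied and unit — conflict.
Both values of p_11 lead to a conflict.
No assignment satisfies every clause.

Unsatisfiable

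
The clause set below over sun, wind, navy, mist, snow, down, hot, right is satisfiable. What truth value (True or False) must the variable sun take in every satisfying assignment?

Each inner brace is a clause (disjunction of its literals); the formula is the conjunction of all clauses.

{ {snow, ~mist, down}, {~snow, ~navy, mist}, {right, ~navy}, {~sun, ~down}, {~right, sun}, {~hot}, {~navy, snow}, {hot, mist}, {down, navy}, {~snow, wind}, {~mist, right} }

True

Suppose sun = 0.
From the singleton clause (~right), right = 0.
From the singleton clause (~navy), navy = 0.
From the singleton clause (~hot), hot = 0.
From the singleton clause (mist), mist = 1.
Now (~mist) is unsatisfied and unit — conflict.
So every satisfying assignment has sun = True.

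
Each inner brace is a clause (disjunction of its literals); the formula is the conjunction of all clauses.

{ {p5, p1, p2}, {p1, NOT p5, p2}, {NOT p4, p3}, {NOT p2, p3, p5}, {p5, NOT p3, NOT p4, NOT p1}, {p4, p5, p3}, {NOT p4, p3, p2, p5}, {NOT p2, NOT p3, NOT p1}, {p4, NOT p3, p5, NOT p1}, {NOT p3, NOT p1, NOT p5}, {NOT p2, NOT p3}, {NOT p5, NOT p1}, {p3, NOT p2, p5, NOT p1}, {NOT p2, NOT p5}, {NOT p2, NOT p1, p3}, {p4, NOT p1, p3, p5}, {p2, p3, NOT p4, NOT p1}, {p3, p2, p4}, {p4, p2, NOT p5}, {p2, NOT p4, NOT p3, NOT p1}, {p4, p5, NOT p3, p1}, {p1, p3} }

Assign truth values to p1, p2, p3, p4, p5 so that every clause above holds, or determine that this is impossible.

UNSATISFIABLE

Try p4 = false.
Try p5 = true.
From the singleton clause (NOT p1), p1 = false.
From the singleton clause (p2), p2 = true.
Now (NOT p2) is unsatisfied and unit — conflict.
So p5 must be the other value — set p5 = false.
From the singleton clause (p3), p3 = true.
From the singleton clause (NOT p1), p1 = false.
Now (p1) is unsatisfied and unit — conflict.
Neither p5 = true nor p5 = false works.
So p4 must be the other value — set p4 = true.
From the singleton clause (p3), p3 = true.
From the singleton clause (NOT p2), p2 = false.
From the singleton clause (NOT p1), p1 = false.
From the singleton clause (p5), p5 = true.
Now (NOT p5) is unsatisfied and unit — conflict.
Neither p4 = true nor p4 = false works.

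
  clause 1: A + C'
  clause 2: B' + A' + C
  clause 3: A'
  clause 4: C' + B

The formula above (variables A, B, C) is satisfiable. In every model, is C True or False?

Suppose C = 1.
From the singleton clause (A), A = 1.
But (A') is also a unit clause — contradiction.
So every satisfying assignment has C = False.

False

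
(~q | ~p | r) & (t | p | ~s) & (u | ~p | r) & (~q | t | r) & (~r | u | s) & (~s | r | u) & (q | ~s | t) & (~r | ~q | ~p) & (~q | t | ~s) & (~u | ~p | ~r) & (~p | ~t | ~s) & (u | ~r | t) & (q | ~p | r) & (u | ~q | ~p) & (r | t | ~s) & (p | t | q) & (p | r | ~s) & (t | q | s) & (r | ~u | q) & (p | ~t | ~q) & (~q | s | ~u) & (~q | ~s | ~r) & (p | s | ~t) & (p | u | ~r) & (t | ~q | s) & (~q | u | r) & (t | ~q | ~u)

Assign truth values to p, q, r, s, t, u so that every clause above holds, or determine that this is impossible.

p=0,  q=0,  r=1,  s=1,  t=1,  u=1

Case q = 0:
Case s = 1:
From the singleton clause (t), t = 1.
From the singleton clause (~p), p = 0.
From the singleton clause (r), r = 1.
From the singleton clause (u), u = 1.
All clauses are satisfied.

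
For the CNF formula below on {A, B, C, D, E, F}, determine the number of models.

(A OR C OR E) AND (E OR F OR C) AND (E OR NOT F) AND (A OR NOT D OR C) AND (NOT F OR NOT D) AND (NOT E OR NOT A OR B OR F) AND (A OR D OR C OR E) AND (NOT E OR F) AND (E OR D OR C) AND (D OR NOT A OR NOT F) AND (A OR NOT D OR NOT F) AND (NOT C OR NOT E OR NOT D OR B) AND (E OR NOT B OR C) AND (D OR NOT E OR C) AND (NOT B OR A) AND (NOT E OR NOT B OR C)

7

There are 2^6 = 64 truth assignments over (A, B, C, D, E, F).
Split on F. With F = true, the clauses containing F are satisfied and NOT F drops from the rest; 1 of the 2^5 = 32 assignments to the other variables satisfy what remains.
With F = false, by the same count on the reduced clause set, 6 assignments work.
(One model: A=F, B=F, C=T, D=F, E=F, F=F.)
Total: 1 + 6 = 7.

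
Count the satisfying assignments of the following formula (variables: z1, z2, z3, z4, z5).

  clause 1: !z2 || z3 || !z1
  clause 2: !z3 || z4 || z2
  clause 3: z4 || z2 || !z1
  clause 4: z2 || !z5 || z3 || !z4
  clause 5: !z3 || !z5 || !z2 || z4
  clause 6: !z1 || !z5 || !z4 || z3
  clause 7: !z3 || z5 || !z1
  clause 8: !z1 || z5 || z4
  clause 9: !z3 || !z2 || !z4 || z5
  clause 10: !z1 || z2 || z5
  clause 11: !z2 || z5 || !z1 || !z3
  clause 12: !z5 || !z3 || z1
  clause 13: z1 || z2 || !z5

There are 2^5 = 32 truth assignments over (z1, z2, z3, z4, z5).
Split on z3. With z3 = true, the clauses containing z3 are satisfied and !z3 drops from the rest; 4 of the 2^4 = 16 assignments to the other variables satisfy what remains.
With z3 = false, by the same count on the reduced clause set, 6 assignments work.
(One model: z1=F, z2=F, z3=F, z4=F, z5=F.)
Total: 4 + 6 = 10.

10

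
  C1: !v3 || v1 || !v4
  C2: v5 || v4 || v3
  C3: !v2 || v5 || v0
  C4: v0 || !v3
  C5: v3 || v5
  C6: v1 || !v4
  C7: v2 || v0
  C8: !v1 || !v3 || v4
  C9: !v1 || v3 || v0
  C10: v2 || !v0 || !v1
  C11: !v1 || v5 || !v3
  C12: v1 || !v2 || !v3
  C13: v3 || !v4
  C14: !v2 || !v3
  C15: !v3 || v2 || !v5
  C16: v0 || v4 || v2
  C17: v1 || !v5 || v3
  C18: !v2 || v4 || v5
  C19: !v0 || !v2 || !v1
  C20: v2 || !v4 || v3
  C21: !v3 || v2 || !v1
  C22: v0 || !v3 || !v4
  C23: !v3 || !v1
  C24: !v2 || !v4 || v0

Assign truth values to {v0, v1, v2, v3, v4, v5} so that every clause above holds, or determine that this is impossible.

Branch on v0: set v0 = true.
Branch on v3: set v3 = true.
(!v2) alone gives v2 = false.
(!v1) alone gives v1 = false.
(!v4) alone gives v4 = false.
(!v5) alone gives v5 = false.
This assignment satisfies each clause.

v0 ↦ true, v1 ↦ false, v2 ↦ false, v3 ↦ true, v4 ↦ false, v5 ↦ false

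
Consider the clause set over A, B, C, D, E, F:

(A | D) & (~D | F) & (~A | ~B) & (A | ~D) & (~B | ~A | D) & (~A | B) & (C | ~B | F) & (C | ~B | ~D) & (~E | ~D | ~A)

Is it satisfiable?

Suppose A = 1.
Unit clause (~B) forces B = 0.
Now (B) is unsatisfied and unit — conflict.
Undo A and try A = 0.
Unit clause (D) forces D = 1.
Now (~D) is unsatisfied and unit — conflict.
Both values of A lead to a conflict.
No assignment satisfies every clause.

No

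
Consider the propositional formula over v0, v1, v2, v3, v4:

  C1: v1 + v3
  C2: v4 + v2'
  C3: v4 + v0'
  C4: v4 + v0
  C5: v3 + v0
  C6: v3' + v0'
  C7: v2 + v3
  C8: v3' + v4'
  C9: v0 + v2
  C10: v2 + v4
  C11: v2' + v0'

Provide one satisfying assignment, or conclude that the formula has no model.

UNSATISFIABLE

Branch on v1: set v1 = 1.
Branch on v4: set v4 = 1.
From the singleton clause (v3'), v3 = 0.
From the singleton clause (v0), v0 = 1.
From the singleton clause (v2), v2 = 1.
But (v2') is also a unit clause — contradiction.
That branch fails; take v4 = 0 instead.
From the singleton clause (v2'), v2 = 0.
But (v2) is also a unit clause — contradiction.
Neither v4 = 1 nor v4 = 0 works.
That branch fails; take v1 = 0 instead.
From the singleton clause (v3), v3 = 1.
From the singleton clause (v0'), v0 = 0.
From the singleton clause (v4), v4 = 1.
But (v4') is also a unit clause — contradiction.
Neither v1 = 1 nor v1 = 0 works.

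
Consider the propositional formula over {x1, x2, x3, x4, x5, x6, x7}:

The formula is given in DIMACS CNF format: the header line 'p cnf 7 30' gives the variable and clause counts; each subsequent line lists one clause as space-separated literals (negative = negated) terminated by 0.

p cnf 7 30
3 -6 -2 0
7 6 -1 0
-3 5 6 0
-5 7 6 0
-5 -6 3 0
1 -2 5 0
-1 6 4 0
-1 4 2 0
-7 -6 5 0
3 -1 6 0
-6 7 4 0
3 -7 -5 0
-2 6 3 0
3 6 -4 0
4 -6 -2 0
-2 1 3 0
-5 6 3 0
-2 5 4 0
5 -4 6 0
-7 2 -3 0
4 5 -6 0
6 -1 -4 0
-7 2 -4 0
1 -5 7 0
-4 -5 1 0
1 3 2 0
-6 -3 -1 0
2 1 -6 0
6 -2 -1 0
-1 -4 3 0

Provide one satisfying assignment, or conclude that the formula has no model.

Suppose x3 = True.
Suppose x5 = True.
Suppose x7 = True.
Unit clause (x2) forces x2 = True.
Suppose x4 = False.
Unit clause (¬x6) forces x6 = False.
Unit clause (¬x1) forces x1 = False.
This assignment satisfies each clause.

x1 ↦ False; x2 ↦ True; x3 ↦ True; x4 ↦ False; x5 ↦ True; x6 ↦ False; x7 ↦ True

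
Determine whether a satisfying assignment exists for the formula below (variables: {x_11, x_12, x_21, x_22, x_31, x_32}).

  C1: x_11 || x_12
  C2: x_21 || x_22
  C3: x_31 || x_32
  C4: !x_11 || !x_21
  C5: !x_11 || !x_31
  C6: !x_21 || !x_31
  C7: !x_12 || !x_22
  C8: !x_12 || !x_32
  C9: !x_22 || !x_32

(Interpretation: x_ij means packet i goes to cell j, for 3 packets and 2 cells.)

Case x_11 = true:
(!x_21) alone gives x_21 = false.
(x_22) alone gives x_22 = true.
(!x_31) alone gives x_31 = false.
(x_32) alone gives x_32 = true.
But (!x_32) is also a unit clause — contradiction.
Undo x_11 and try x_11 = false.
(x_12) alone gives x_12 = true.
(!x_22) alone gives x_22 = false.
(x_21) alone gives x_21 = true.
(!x_31) alone gives x_31 = false.
(x_32) alone gives x_32 = true.
But (!x_32) is also a unit clause — contradiction.
Both values of x_11 lead to a conflict.
No assignment satisfies every clause.

No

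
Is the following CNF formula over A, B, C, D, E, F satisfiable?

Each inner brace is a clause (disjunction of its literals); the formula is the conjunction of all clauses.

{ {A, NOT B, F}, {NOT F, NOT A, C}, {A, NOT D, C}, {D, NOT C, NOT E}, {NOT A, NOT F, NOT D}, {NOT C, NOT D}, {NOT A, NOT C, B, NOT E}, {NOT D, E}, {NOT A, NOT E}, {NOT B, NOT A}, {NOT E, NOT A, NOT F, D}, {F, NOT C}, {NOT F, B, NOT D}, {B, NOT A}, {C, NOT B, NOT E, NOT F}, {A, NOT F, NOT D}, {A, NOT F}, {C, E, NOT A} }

Try C = false.
Try F = false.
Try A = false.
The clause (NOT B) is unit, so B = false.
The clause (NOT D) is unit, so D = false.
No clause remains; E is free.
A satisfying assignment: A=false,  B=false,  C=false,  D=false,  E=true,  F=false.

Yes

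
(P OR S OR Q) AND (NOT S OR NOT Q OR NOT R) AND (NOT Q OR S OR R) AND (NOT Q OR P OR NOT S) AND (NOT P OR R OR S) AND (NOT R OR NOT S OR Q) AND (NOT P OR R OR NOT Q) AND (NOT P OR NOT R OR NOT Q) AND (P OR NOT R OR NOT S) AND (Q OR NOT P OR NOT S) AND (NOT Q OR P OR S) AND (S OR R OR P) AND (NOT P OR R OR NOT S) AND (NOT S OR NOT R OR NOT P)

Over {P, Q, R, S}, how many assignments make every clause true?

2

There are 2^4 = 16 truth assignments over (P, Q, R, S).
Check each against the 14 clauses (columns in the order P, Q, R, S):
  F F F F  ✗ fails (P OR S OR Q)
  F F F T  ✓ satisfies all
  F F T F  ✗ fails (P OR S OR Q)
  F F T T  ✗ fails (NOT R OR NOT S OR Q)
  F T F F  ✗ fails (NOT Q OR S OR R)
  F T F T  ✗ fails (NOT Q OR P OR NOT S)
  F T T F  ✗ fails (NOT Q OR P OR S)
  F T T T  ✗ fails (NOT S OR NOT Q OR NOT R)
  T F F F  ✗ fails (NOT P OR R OR S)
  T F F T  ✗ fails (Q OR NOT P OR NOT S)
  T F T F  ✓ satisfies all
  T F T T  ✗ fails (NOT R OR NOT S OR Q)
  T T F F  ✗ fails (NOT Q OR S OR R)
  T T F T  ✗ fails (NOT P OR R OR NOT Q)
  T T T F  ✗ fails (NOT P OR NOT R OR NOT Q)
  T T T T  ✗ fails (NOT S OR NOT Q OR NOT R)
2 of the 16 rows are models.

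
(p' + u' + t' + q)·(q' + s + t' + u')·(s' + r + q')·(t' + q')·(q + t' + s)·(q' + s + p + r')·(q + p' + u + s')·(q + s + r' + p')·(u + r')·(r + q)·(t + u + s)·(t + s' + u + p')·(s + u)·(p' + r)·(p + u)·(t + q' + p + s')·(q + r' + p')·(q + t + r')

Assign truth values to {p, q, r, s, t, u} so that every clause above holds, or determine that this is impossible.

p ↦ 1; q ↦ 1; r ↦ 1; s ↦ 0; t ↦ 0; u ↦ 1

Try t = 0.
Try u = 1.
Try r = 1.
Unit clause (q) forces q = 1.
Try s = 0.
Unit clause (p) forces p = 1.
Every clause now holds.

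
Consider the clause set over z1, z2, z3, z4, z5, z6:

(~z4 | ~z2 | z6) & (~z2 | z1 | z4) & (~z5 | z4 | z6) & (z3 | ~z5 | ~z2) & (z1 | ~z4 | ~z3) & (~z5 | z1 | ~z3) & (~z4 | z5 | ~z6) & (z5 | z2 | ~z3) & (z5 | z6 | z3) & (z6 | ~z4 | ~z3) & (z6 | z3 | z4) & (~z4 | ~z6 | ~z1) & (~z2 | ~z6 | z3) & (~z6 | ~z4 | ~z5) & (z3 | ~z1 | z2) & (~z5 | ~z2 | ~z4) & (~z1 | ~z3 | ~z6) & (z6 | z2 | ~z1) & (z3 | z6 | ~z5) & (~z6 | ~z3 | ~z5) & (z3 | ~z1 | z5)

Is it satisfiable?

Suppose z4 = 0.
Suppose z2 = 0.
Suppose z5 = 1.
(z6) alone gives z6 = 1.
(~z3) alone gives z3 = 0.
(~z1) alone gives z1 = 0.
All clauses are satisfied.
A satisfying assignment: z1=0,  z2=0,  z3=0,  z4=0,  z5=1,  z6=1.

Satisfiable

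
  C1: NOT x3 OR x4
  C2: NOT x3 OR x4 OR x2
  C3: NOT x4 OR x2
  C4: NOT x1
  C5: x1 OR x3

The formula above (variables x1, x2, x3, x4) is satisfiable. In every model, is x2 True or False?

Suppose x2 = false.
The clause (NOT x4) is unit, so x4 = false.
The clause (NOT x3) is unit, so x3 = false.
The clause (NOT x1) is unit, so x1 = false.
Now (x1) is unsatisfied and unit — conflict.
So every satisfying assignment has x2 = True.

True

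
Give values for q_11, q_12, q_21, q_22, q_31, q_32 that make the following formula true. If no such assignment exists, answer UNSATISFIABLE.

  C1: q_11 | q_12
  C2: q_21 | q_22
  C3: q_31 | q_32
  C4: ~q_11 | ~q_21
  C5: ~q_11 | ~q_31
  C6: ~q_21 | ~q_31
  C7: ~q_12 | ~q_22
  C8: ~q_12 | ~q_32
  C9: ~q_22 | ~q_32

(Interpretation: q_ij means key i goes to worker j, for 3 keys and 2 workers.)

Try q_11 = 1.
(~q_21) alone gives q_21 = 0.
(q_22) alone gives q_22 = 1.
(~q_31) alone gives q_31 = 0.
(q_32) alone gives q_32 = 1.
That conflicts with the unit clause (~q_32).
That branch fails; take q_11 = 0 instead.
(q_12) alone gives q_12 = 1.
(~q_22) alone gives q_22 = 0.
(q_21) alone gives q_21 = 1.
(~q_31) alone gives q_31 = 0.
(q_32) alone gives q_32 = 1.
That conflicts with the unit clause (~q_32).
Neither q_11 = 1 nor q_11 = 0 works.

UNSATISFIABLE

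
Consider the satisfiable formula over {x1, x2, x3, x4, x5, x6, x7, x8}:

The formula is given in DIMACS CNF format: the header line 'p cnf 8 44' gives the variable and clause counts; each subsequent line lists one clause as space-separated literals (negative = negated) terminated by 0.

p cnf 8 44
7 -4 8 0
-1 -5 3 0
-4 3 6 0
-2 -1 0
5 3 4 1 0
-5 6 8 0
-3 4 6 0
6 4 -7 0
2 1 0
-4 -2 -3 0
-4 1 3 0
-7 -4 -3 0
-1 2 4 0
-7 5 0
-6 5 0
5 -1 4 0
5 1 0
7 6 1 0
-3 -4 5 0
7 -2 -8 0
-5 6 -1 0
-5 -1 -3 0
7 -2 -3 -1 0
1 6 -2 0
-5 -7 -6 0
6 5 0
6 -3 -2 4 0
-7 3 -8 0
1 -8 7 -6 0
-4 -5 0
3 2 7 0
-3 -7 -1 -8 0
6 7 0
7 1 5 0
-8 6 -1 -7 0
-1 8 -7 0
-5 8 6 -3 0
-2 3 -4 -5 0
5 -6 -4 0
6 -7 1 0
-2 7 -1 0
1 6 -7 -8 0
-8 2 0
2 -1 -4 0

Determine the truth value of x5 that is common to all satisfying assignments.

Suppose x5 = False.
The clause (¬x7) is unit, so x7 = False.
The clause (¬x6) is unit, so x6 = False.
But (x6) is also a unit clause — contradiction.
So every satisfying assignment has x5 = True.

True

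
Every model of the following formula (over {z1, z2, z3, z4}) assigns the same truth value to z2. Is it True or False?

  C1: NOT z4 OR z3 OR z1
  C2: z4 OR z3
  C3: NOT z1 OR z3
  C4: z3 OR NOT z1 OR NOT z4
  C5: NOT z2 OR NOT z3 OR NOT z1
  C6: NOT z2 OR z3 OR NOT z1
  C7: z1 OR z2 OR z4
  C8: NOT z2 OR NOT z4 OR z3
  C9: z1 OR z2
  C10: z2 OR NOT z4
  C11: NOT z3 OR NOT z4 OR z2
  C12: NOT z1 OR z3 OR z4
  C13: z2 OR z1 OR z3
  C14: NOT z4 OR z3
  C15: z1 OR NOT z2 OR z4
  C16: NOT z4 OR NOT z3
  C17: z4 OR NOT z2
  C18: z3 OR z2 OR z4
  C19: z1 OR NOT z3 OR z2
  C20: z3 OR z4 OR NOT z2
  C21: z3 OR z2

Suppose z2 = true.
The clause (z4) is unit, so z4 = true.
The clause (z3) is unit, so z3 = true.
But (NOT z3) is also a unit clause — contradiction.
So every satisfying assignment has z2 = False.

False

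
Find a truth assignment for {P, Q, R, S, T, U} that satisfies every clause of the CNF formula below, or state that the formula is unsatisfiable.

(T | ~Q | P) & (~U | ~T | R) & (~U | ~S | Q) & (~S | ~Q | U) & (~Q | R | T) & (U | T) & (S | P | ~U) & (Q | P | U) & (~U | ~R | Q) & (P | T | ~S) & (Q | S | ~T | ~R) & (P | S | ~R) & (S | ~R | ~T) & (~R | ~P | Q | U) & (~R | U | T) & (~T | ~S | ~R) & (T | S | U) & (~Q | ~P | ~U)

Try U = 1.
Try T = 0.
Try Q = 0.
The clause (~S) is unit, so S = 0.
The clause (P) is unit, so P = 1.
The clause (~R) is unit, so R = 0.
This assignment satisfies each clause.

P ↦ 1,  Q ↦ 0,  R ↦ 0,  S ↦ 0,  T ↦ 0,  U ↦ 1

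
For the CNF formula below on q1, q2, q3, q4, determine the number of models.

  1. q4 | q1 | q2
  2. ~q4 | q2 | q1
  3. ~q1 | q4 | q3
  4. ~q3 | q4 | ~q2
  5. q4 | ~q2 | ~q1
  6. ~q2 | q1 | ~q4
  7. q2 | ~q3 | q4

5

There are 2^4 = 16 truth assignments over (q1, q2, q3, q4).
Split on q1. With q1 = 1, the clauses containing q1 are satisfied and ~q1 drops from the rest; 4 of the 2^3 = 8 assignments to the other variables satisfy what remains.
With q1 = 0, by the same count on the reduced clause set, 1 assignment works.
Total: 4 + 1 = 5.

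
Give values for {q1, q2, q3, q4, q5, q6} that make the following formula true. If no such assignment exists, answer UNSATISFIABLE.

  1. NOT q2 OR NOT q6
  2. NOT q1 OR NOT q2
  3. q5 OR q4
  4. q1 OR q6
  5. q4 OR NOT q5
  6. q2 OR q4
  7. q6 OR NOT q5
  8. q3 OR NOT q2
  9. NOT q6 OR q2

Suppose q2 = false.
The clause (q4) is unit, so q4 = true.
The clause (NOT q6) is unit, so q6 = false.
The clause (q1) is unit, so q1 = true.
The clause (NOT q5) is unit, so q5 = false.
All clauses hold; q3 can take either value.

q1 ↦ true, q2 ↦ false, q3 ↦ true, q4 ↦ true, q5 ↦ false, q6 ↦ false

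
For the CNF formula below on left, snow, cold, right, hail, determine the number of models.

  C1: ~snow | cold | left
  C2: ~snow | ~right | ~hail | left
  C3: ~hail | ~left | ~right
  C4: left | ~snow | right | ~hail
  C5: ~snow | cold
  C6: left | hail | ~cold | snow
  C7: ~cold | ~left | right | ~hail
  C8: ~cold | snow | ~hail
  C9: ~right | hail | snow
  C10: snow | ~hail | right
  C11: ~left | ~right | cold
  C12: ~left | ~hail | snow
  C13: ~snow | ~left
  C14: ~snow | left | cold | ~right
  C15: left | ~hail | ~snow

There are 2^5 = 32 truth assignments over (left, snow, cold, right, hail).
Split on hail. With hail = 1, the clauses containing hail are satisfied and ~hail drops from the rest; 1 of the 2^4 = 16 assignments to the other variables satisfy what remains.
With hail = 0, by the same count on the reduced clause set, 5 assignments work.
(One model: left=F, snow=F, cold=F, right=F, hail=F.)
Total: 1 + 5 = 6.

6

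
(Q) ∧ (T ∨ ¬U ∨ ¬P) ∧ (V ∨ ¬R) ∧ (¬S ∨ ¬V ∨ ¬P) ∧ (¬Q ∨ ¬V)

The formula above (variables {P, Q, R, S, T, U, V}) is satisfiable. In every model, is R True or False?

Suppose R = True.
From the singleton clause (Q), Q = True.
From the singleton clause (V), V = True.
But (¬V) is also a unit clause — contradiction.
So every satisfying assignment has R = False.

False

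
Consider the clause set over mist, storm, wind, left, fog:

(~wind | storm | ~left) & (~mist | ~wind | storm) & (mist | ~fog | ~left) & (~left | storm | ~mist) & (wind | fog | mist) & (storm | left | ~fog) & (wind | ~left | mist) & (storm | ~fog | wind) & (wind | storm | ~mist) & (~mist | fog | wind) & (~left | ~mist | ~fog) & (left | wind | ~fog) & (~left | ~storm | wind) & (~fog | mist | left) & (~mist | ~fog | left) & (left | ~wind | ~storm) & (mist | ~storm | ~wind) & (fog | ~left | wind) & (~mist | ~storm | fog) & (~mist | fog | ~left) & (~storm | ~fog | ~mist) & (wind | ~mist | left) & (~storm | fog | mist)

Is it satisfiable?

Case wind = 1:
Case storm = 0:
(~left) alone gives left = 0.
(~mist) alone gives mist = 0.
(~fog) alone gives fog = 0.
This assignment satisfies each clause.
A satisfying assignment: mist: 0,  storm: 0,  wind: 1,  left: 0,  fog: 0.

Yes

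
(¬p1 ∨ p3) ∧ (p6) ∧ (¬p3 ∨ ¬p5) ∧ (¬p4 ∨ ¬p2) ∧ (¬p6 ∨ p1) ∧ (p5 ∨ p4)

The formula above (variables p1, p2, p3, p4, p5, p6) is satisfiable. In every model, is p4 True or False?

Suppose p4 = False.
The clause (p6) is unit, so p6 = True.
The clause (p1) is unit, so p1 = True.
The clause (p3) is unit, so p3 = True.
The clause (¬p5) is unit, so p5 = False.
That conflicts with the unit clause (p5).
So every satisfying assignment has p4 = True.

True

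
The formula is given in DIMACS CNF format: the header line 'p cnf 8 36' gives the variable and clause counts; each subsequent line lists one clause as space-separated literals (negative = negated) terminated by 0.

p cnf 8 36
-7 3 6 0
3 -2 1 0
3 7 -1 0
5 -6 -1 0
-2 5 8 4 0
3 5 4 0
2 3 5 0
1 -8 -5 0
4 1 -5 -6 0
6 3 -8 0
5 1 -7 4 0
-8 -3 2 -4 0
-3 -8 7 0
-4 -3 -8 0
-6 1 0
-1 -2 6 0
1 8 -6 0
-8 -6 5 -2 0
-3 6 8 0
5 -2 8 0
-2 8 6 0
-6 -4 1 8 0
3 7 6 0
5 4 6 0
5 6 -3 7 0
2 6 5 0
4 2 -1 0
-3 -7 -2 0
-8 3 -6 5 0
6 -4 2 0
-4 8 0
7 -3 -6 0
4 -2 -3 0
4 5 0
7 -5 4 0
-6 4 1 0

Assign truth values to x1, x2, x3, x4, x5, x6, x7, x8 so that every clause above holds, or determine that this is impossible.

Try x6 = True.
The clause (x1) is unit, so x1 = True.
The clause (x5) is unit, so x5 = True.
Try x3 = False.
The clause (x7) is unit, so x7 = True.
Try x4 = False.
The clause (x2) is unit, so x2 = True.
All clauses hold; x8 can take either value.

x1=True; x2=True; x3=False; x4=False; x5=True; x6=True; x7=True; x8=True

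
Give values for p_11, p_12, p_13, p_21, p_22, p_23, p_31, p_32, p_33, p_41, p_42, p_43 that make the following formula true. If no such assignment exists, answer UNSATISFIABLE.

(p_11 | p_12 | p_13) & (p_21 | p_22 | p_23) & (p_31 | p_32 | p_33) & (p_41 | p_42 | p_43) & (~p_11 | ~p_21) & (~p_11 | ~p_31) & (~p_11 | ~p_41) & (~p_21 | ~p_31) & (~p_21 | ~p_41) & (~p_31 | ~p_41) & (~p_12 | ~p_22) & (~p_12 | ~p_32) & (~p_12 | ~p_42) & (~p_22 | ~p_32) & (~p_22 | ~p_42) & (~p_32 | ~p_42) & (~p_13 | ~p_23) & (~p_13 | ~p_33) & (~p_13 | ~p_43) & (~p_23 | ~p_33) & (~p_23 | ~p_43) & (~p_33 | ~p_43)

UNSATISFIABLE

Try p_11 = 0.
Try p_12 = 1.
Unit clause (~p_22) forces p_22 = 0.
Unit clause (~p_32) forces p_32 = 0.
Unit clause (~p_42) forces p_42 = 0.
Try p_21 = 1.
Unit clause (~p_31) forces p_31 = 0.
Unit clause (p_33) forces p_33 = 1.
Unit clause (~p_41) forces p_41 = 0.
Unit clause (p_43) forces p_43 = 1.
Now (~p_43) is unsatisfied and unit — conflict.
Undo p_21 and try p_21 = 0.
Unit clause (p_23) forces p_23 = 1.
Unit clause (~p_13) forces p_13 = 0.
Unit clause (~p_33) forces p_33 = 0.
Unit clause (p_31) forces p_31 = 1.
Unit clause (~p_41) forces p_41 = 0.
Unit clause (p_43) forces p_43 = 1.
Now (~p_43) is unsatisfied and unit — conflict.
Either choice for p_21 ends in contradiction.
Undo p_12 and try p_12 = 0.
Unit clause (p_13) forces p_13 = 1.
Unit clause (~p_23) forces p_23 = 0.
Unit clause (~p_33) forces p_33 = 0.
Unit clause (~p_43) forces p_43 = 0.
Try p_21 = 1.
Unit clause (~p_31) forces p_31 = 0.
Unit clause (p_32) forces p_32 = 1.
Unit clause (~p_41) forces p_41 = 0.
Unit clause (p_42) forces p_42 = 1.
Now (~p_42) is unsatisfied and unit — conflict.
Undo p_21 and try p_21 = 0.
Unit clause (p_22) forces p_22 = 1.
Unit clause (~p_32) forces p_32 = 0.
Unit clause (p_31) forces p_31 = 1.
Unit clause (~p_41) forces p_41 = 0.
Unit clause (p_42) forces p_42 = 1.
Now (~p_42) is unsatisfied and unit — conflict.
Either choice for p_21 ends in contradiction.
Either choice for p_12 ends in contradiction.
Undo p_11 and try p_11 = 1.
Unit clause (~p_21) forces p_21 = 0.
Unit clause (~p_31) forces p_31 = 0.
Unit clause (~p_41) forces p_41 = 0.
Try p_22 = 1.
Unit clause (~p_12) forces p_12 = 0.
Unit clause (~p_32) forces p_32 = 0.
Unit clause (p_33) forces p_33 = 1.
Unit clause (~p_42) forces p_42 = 0.
Unit clause (p_43) forces p_43 = 1.
Now (~p_43) is unsatisfied and unit — conflict.
Undo p_22 and try p_22 = 0.
Unit clause (p_23) forces p_23 = 1.
Unit clause (~p_13) forces p_13 = 0.
Unit clause (~p_33) forces p_33 = 0.
Unit clause (p_32) forces p_32 = 1.
Unit clause (~p_12) forces p_12 = 0.
Unit clause (~p_42) forces p_42 = 0.
Unit clause (p_43) forces p_43 = 1.
Now (~p_43) is unsatisfied and unit — conflict.
Either choice for p_22 ends in contradiction.
Either choice for p_11 ends in contradiction.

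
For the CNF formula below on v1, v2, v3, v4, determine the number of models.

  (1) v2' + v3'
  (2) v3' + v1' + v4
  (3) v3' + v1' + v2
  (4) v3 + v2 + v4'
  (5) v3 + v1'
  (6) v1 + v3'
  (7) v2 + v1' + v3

There are 2^4 = 16 truth assignments over (v1, v2, v3, v4).
Check each against the 7 clauses (columns in the order v1, v2, v3, v4):
  F F F F  ✓ satisfies all
  F F F T  ✗ fails (v3 + v2 + v4')
  F F T F  ✗ fails (v1 + v3')
  F F T T  ✗ fails (v1 + v3')
  F T F F  ✓ satisfies all
  F T F T  ✓ satisfies all
  F T T F  ✗ fails (v2' + v3')
  F T T T  ✗ fails (v2' + v3')
  T F F F  ✗ fails (v3 + v1')
  T F F T  ✗ fails (v3 + v2 + v4')
  T F T F  ✗ fails (v3' + v1' + v4)
  T F T T  ✗ fails (v3' + v1' + v2)
  T T F F  ✗ fails (v3 + v1')
  T T F T  ✗ fails (v3 + v1')
  T T T F  ✗ fails (v2' + v3')
  T T T T  ✗ fails (v2' + v3')
3 of the 16 rows are models.

3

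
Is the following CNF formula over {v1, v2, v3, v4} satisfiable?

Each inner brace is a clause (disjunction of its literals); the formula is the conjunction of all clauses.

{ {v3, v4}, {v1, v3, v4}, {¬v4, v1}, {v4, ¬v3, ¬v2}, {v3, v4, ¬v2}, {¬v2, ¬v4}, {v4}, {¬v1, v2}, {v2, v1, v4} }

No, unsatisfiable

The clause (v4) is unit, so v4 = True.
The clause (v1) is unit, so v1 = True.
The clause (¬v2) is unit, so v2 = False.
But (v2) is also a unit clause — contradiction.
No assignment satisfies every clause.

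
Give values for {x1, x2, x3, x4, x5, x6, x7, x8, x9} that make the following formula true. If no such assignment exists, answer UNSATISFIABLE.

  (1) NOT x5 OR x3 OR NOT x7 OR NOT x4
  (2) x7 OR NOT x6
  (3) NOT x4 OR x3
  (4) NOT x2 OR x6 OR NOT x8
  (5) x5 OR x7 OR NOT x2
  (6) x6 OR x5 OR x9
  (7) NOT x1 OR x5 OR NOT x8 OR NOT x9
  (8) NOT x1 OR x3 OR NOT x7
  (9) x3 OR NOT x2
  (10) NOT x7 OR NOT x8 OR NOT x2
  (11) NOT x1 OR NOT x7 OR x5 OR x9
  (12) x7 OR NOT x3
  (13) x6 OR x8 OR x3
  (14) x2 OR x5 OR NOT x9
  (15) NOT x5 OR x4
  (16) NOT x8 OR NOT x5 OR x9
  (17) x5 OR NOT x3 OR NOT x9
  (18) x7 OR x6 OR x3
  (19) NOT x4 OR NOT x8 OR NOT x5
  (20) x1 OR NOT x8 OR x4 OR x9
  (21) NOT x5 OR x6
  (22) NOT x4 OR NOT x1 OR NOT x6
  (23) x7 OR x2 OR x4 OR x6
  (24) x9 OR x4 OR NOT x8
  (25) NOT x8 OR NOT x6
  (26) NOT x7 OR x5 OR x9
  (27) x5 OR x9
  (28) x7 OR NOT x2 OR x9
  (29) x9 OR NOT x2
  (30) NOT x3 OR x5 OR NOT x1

x1=false; x2=true; x3=true; x4=true; x5=true; x6=true; x7=true; x8=false; x9=true

Suppose x7 = true.
Suppose x4 = true.
The clause (x3) is unit, so x3 = true.
Suppose x8 = false.
Suppose x5 = true.
The clause (x6) is unit, so x6 = true.
The clause (NOT x1) is unit, so x1 = false.
Suppose x9 = true.
No clause remains; x2 is free.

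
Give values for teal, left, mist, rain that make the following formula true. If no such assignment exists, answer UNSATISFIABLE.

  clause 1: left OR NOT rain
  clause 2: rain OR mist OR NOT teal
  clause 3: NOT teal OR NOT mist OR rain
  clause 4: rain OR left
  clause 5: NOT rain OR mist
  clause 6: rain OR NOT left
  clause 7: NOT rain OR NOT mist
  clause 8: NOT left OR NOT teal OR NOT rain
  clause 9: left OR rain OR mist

UNSATISFIABLE

Branch on left: set left = true.
From the singleton clause (rain), rain = true.
From the singleton clause (mist), mist = true.
Now (NOT mist) is unsatisfied and unit — conflict.
That branch fails; take left = false instead.
From the singleton clause (NOT rain), rain = false.
Now (rain) is unsatisfied and unit — conflict.
Either choice for left ends in contradiction.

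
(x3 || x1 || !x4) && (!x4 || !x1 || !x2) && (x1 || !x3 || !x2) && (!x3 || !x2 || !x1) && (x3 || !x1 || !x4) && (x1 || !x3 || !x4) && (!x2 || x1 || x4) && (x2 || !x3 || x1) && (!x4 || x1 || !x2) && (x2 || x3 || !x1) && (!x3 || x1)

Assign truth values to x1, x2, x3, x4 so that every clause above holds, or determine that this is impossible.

Try x3 = true.
(x1) alone gives x1 = true.
(!x2) alone gives x2 = false.
All clauses hold; x4 can take either value.

x1: true, x2: false, x3: true, x4: true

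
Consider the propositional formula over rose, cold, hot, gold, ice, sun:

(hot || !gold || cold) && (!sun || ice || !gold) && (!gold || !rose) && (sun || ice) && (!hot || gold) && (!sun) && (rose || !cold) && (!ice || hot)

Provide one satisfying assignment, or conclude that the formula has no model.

rose=false; cold=false; hot=true; gold=true; ice=true; sun=false

Unit clause (!sun) forces sun = false.
Unit clause (ice) forces ice = true.
Unit clause (hot) forces hot = true.
Unit clause (gold) forces gold = true.
Unit clause (!rose) forces rose = false.
Unit clause (!cold) forces cold = false.
All clauses are satisfied.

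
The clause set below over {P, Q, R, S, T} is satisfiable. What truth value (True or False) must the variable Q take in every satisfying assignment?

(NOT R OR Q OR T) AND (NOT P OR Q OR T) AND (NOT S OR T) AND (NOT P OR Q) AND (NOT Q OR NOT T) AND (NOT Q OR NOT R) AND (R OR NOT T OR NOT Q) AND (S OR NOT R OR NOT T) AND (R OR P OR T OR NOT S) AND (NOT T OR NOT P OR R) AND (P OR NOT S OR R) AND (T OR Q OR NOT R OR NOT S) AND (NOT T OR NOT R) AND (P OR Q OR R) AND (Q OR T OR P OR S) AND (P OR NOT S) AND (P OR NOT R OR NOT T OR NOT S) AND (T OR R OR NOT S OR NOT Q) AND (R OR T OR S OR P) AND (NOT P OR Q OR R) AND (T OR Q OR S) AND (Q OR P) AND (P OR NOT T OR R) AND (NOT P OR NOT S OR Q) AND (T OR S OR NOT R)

Suppose Q = false.
(NOT P) alone gives P = false.
That conflicts with the unit clause (P).
So every satisfying assignment has Q = True.

True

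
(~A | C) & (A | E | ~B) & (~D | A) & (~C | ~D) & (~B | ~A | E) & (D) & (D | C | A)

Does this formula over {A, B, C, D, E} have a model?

Unit clause (D) forces D = 1.
Unit clause (A) forces A = 1.
Unit clause (C) forces C = 1.
But (~C) is also a unit clause — contradiction.
No assignment satisfies every clause.

No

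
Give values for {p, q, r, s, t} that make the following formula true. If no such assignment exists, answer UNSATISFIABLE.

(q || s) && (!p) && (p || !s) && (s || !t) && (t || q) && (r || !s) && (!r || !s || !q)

p: false,  q: true,  r: false,  s: false,  t: false

(!p) alone gives p = false.
(!s) alone gives s = false.
(q) alone gives q = true.
(!t) alone gives t = false.
Every clause is now satisfied; r is unconstrained.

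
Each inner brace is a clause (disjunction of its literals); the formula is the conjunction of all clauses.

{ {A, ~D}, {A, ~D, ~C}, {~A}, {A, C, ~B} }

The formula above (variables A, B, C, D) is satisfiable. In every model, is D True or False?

False

Suppose D = 1.
Unit clause (A) forces A = 1.
Now (~A) is unsatisfied and unit — conflict.
So every satisfying assignment has D = False.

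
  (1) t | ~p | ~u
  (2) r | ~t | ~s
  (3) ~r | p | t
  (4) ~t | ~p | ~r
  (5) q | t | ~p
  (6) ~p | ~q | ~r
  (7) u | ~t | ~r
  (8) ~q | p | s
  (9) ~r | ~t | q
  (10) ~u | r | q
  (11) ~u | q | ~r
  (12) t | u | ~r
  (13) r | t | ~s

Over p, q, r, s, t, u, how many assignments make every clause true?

7

There are 2^6 = 64 truth assignments over (p, q, r, s, t, u).
Split on q. With q = 1, the clauses containing q are satisfied and ~q drops from the rest; 4 of the 2^5 = 32 assignments to the other variables satisfy what remains.
With q = 0, by the same count on the reduced clause set, 3 assignments work.
(One model: p=F, q=F, r=F, s=F, t=F, u=F.)
Total: 4 + 3 = 7.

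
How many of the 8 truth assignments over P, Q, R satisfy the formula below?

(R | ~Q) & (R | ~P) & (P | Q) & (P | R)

3

There are 2^3 = 8 truth assignments over (P, Q, R).
Check each against the 4 clauses (columns in the order P, Q, R):
  F F F  ✗ fails (P | Q)
  F F T  ✗ fails (P | Q)
  F T F  ✗ fails (R | ~Q)
  F T T  ✓ satisfies all
  T F F  ✗ fails (R | ~P)
  T F T  ✓ satisfies all
  T T F  ✗ fails (R | ~Q)
  T T T  ✓ satisfies all
3 of the 8 rows are models.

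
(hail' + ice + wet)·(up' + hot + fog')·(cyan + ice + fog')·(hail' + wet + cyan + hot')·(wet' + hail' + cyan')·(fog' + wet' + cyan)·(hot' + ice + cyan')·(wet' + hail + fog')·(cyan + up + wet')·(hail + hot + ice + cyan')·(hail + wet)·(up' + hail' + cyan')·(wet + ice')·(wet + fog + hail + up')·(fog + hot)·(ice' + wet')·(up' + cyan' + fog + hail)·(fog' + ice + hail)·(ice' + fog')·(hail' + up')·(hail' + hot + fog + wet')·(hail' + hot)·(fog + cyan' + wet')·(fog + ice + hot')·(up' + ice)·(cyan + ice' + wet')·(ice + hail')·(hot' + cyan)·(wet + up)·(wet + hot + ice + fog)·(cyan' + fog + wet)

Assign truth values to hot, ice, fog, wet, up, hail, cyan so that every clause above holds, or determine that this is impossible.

Branch on hail: set hail = 1.
The clause (up') is unit, so up = 0.
The clause (hot) is unit, so hot = 1.
The clause (ice) is unit, so ice = 1.
The clause (wet) is unit, so wet = 1.
But (wet') is also a unit clause — contradiction.
So hail must be the other value — set hail = 0.
The clause (wet) is unit, so wet = 1.
The clause (fog') is unit, so fog = 0.
The clause (hot) is unit, so hot = 1.
The clause (ice') is unit, so ice = 0.
But (ice) is also a unit clause — contradiction.
Either choice for hail ends in contradiction.

UNSATISFIABLE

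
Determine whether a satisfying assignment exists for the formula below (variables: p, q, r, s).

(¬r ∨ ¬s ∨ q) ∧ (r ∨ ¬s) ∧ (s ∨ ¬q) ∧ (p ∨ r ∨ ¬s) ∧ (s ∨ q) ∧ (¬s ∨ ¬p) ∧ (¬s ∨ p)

No

Branch on r: set r = True.
Branch on s: set s = False.
Unit clause (¬q) forces q = False.
Now (q) is unsatisfied and unit — conflict.
Undo s and try s = True.
Unit clause (q) forces q = True.
Unit clause (¬p) forces p = False.
Now (p) is unsatisfied and unit — conflict.
Neither s = True nor s = False works.
Undo r and try r = False.
Unit clause (¬s) forces s = False.
Unit clause (¬q) forces q = False.
Now (q) is unsatisfied and unit — conflict.
Neither r = True nor r = False works.
No assignment satisfies every clause.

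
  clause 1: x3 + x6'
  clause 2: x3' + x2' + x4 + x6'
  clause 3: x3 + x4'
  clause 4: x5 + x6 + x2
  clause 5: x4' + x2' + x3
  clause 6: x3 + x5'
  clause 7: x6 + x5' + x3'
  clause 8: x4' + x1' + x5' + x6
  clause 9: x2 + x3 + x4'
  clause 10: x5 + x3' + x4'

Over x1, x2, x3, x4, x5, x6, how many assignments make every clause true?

There are 2^6 = 64 truth assignments over (x1, x2, x3, x4, x5, x6).
Split on x4. With x4 = 1, the clauses containing x4 are satisfied and x4' drops from the rest; 4 of the 2^5 = 32 assignments to the other variables satisfy what remains.
With x4 = 0, by the same count on the reduced clause set, 8 assignments work.
Total: 4 + 8 = 12.

12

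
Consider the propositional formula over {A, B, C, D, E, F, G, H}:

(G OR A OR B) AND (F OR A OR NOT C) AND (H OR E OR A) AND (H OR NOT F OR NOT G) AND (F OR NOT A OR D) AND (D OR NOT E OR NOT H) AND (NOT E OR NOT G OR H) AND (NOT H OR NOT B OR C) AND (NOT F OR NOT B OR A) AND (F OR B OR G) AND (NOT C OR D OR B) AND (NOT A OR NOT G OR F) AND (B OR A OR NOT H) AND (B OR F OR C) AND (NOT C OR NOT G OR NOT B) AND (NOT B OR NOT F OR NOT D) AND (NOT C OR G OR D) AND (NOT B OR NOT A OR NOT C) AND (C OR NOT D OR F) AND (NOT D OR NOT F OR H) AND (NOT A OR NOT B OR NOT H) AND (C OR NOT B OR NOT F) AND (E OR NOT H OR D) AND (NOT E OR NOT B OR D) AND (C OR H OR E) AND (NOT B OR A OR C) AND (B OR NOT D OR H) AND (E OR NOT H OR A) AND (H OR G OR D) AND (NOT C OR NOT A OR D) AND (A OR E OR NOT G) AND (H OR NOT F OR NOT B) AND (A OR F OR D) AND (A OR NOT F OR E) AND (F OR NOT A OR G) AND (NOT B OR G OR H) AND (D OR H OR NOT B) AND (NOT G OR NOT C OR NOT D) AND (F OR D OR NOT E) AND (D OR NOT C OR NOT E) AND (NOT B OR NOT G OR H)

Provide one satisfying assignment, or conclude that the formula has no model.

A: true; B: false; C: true; D: true; E: false; F: true; G: false; H: true

Branch on G: set G = false.
Branch on A: set A = true.
The clause (F) is unit, so F = true.
Branch on B: set B = false.
Branch on C: set C = true.
The clause (D) is unit, so D = true.
The clause (H) is unit, so H = true.
Every clause is now satisfied; E is unconstrained.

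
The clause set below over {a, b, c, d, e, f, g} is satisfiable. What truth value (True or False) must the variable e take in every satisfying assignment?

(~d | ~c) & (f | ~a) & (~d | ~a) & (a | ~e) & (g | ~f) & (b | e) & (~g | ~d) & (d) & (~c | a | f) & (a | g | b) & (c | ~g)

False

Suppose e = 1.
Unit clause (a) forces a = 1.
Unit clause (f) forces f = 1.
Unit clause (~d) forces d = 0.
But (d) is also a unit clause — contradiction.
So every satisfying assignment has e = False.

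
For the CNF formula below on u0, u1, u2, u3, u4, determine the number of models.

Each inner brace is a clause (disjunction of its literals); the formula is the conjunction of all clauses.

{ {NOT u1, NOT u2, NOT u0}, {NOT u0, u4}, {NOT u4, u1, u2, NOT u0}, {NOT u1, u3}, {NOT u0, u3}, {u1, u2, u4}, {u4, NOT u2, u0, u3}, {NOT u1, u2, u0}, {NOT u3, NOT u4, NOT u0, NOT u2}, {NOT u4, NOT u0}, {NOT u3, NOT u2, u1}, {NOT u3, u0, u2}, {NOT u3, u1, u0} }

4

There are 2^5 = 32 truth assignments over (u0, u1, u2, u3, u4).
Split on u1. With u1 = true, the clauses containing u1 are satisfied and NOT u1 drops from the rest; 2 of the 2^4 = 16 assignments to the other variables satisfy what remains.
With u1 = false, by the same count on the reduced clause set, 2 assignments work.
Total: 2 + 2 = 4.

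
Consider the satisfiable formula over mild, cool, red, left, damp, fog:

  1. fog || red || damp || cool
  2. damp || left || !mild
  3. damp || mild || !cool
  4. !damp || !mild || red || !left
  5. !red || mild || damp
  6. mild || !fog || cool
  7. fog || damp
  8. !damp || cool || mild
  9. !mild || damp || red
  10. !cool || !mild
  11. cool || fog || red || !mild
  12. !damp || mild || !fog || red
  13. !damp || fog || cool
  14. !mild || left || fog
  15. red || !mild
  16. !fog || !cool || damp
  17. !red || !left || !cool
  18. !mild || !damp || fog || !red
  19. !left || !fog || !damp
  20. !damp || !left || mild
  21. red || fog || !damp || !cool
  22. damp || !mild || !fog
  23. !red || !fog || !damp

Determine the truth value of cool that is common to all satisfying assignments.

Suppose cool = false.
Case mild = true:
Unit clause (red) forces red = true.
Case damp = true:
Unit clause (fog) forces fog = true.
That conflicts with the unit clause (!fog).
Backtrack on damp: now try damp = false.
Unit clause (left) forces left = true.
Unit clause (fog) forces fog = true.
That conflicts with the unit clause (!fog).
Neither damp = true nor damp = false works.
Backtrack on mild: now try mild = false.
Unit clause (!fog) forces fog = false.
Unit clause (damp) forces damp = true.
That conflicts with the unit clause (!damp).
Neither mild = true nor mild = false works.
So every satisfying assignment has cool = True.

True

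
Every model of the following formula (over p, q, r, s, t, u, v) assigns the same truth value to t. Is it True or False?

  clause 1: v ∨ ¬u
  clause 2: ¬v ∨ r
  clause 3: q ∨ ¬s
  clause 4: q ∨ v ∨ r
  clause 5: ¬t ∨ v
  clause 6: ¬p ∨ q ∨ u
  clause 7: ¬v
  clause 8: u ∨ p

False

Suppose t = True.
(v) alone gives v = True.
But (¬v) is also a unit clause — contradiction.
So every satisfying assignment has t = False.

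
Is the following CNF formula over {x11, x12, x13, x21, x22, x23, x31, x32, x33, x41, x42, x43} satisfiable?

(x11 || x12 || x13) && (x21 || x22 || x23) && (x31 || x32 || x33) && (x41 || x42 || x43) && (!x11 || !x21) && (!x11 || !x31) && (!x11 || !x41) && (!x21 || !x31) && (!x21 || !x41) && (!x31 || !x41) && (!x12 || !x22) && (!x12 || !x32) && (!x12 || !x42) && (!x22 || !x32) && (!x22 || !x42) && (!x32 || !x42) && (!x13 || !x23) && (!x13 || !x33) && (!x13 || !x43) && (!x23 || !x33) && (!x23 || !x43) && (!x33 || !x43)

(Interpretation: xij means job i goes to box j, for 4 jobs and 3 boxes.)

Unsatisfiable

Try x11 = false.
Try x12 = true.
The clause (!x22) is unit, so x22 = false.
The clause (!x32) is unit, so x32 = false.
The clause (!x42) is unit, so x42 = false.
Try x21 = true.
The clause (!x31) is unit, so x31 = false.
The clause (x33) is unit, so x33 = true.
The clause (!x41) is unit, so x41 = false.
The clause (x43) is unit, so x43 = true.
Now (!x43) is unsatisfied and unit — conflict.
That branch fails; take x21 = false instead.
The clause (x23) is unit, so x23 = true.
The clause (!x13) is unit, so x13 = false.
The clause (!x33) is unit, so x33 = false.
The clause (x31) is unit, so x31 = true.
The clause (!x41) is unit, so x41 = false.
The clause (x43) is unit, so x43 = true.
Now (!x43) is unsatisfied and unit — conflict.
Either choice for x21 ends in contradiction.
That branch fails; take x12 = false instead.
The clause (x13) is unit, so x13 = true.
The clause (!x23) is unit, so x23 = false.
The clause (!x33) is unit, so x33 = false.
The clause (!x43) is unit, so x43 = false.
Try x21 = true.
The clause (!x31) is unit, so x31 = false.
The clause (x32) is unit, so x32 = true.
The clause (!x41) is unit, so x41 = false.
The clause (x42) is unit, so x42 = true.
Now (!x42) is unsatisfied and unit — conflict.
That branch fails; take x21 = false instead.
The clause (x22) is unit, so x22 = true.
The clause (!x32) is unit, so x32 = false.
The clause (x31) is unit, so x31 = true.
The clause (!x41) is unit, so x41 = false.
The clause (x42) is unit, so x42 = true.
Now (!x42) is unsatisfied and unit — conflict.
Either choice for x21 ends in contradiction.
Either choice for x12 ends in contradiction.
That branch fails; take x11 = true instead.
The clause (!x21) is unit, so x21 = false.
The clause (!x31) is unit, so x31 = false.
The clause (!x41) is unit, so x41 = false.
Try x22 = true.
The clause (!x12) is unit, so x12 = false.
The clause (!x32) is unit, so x32 = false.
The clause (x33) is unit, so x33 = true.
The clause (!x42) is unit, so x42 = false.
The clause (x43) is unit, so x43 = true.
Now (!x43) is unsatisfied and unit — conflict.
That branch fails; take x22 = false instead.
The clause (x23) is unit, so x23 = true.
The clause (!x13) is unit, so x13 = false.
The clause (!x33) is unit, so x33 = false.
The clause (x32) is unit, so x32 = true.
The clause (!x12) is unit, so x12 = false.
The clause (!x42) is unit, so x42 = false.
The clause (x43) is unit, so x43 = true.
Now (!x43) is unsatisfied and unit — conflict.
Either choice for x22 ends in contradiction.
Either choice for x11 ends in contradiction.
No assignment satisfies every clause.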